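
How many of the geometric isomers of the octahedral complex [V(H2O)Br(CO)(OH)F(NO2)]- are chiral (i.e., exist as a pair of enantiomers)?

In an octahedral complex each vertex has one trans partner and four cis neighbours.
Systematic enumeration (placing each ligand type in turn and discarding arrangements equivalent by rotation or reflection) gives 15 geometric isomers.
Of these, 15 lack any improper symmetry element and so occur as enantiomeric pairs, giving 15 + 15 = 30 stereoisomers in total.

15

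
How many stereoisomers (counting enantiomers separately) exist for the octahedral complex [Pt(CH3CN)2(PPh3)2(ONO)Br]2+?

The six octahedral sites form three mutually perpendicular trans pairs.
The distinct arrangements are (6 in all): CH3CN cis, PPh3 trans; CH3CN cis, PPh3 cis (3 arrangements, 2 chiral); CH3CN trans, PPh3 trans; CH3CN trans, PPh3 cis.
Of these, 2 lack any improper symmetry element and so occur as enantiomeric pairs, giving 6 + 2 = 8 stereoisomers in total.

8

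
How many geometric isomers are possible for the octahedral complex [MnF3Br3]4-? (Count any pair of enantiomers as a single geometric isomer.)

The distinct arrangements are (2 in all): F mer; F fac.

2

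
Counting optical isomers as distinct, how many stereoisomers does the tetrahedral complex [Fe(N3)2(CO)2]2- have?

All four vertices of a tetrahedron are equivalent and mutually adjacent, so cis/trans isomerism cannot arise.
Only one geometric arrangement is possible.

1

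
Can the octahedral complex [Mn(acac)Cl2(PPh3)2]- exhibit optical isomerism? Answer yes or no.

yes

An octahedron has six vertices in three trans pairs; every non-trans pair is cis.
Each acac is bidentate and must span two cis positions.
There are 3 geometric isomers: Cl trans, PPh3 cis; Cl cis, PPh3 cis (chiral); Cl cis, PPh3 trans.
One of these lacks any improper symmetry element and so occurs as an enantiomeric pair, giving 3 + 1 = 4 stereoisomers in total.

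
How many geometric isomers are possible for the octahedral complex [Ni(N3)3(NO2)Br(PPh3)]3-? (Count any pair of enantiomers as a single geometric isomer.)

4

The six octahedral sites form three mutually perpendicular trans pairs.
There are 4 geometric isomers: N3 mer (3 arrangements); N3 fac (chiral).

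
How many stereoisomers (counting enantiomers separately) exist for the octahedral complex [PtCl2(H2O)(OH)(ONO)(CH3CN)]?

The six octahedral sites form three mutually perpendicular trans pairs.
Placing the ligands in turn and identifying arrangements related by rotation or reflection leaves 9 distinct geometric isomers.
Of these, 6 lack any improper symmetry element and so occur as enantiomeric pairs, giving 9 + 6 = 15 stereoisomers in total.

15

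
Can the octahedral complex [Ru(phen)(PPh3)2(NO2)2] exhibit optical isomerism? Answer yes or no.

An octahedron has six vertices in three trans pairs; every non-trans pair is cis.
Each phen is bidentate and must span two cis positions.
Working through the distinct placements yields 3 geometric isomers: PPh3 cis, NO2 trans; PPh3 cis, NO2 cis (chiral); PPh3 trans, NO2 cis.
One of these lacks any improper symmetry element and so occurs as an enantiomeric pair, giving 3 + 1 = 4 stereoisomers in total.

yes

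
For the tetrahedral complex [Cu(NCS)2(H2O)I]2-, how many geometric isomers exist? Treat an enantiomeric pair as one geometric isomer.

1

In a tetrahedral complex all four positions are equivalent and every pair of ligands is adjacent — there is no cis/trans distinction.
Only one geometric arrangement is possible.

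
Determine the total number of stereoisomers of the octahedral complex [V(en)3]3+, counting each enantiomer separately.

2

An octahedron has six vertices in three trans pairs; every non-trans pair is cis.
Each en is bidentate and must span two cis positions.
Only one geometric arrangement is possible; it has no improper symmetry element, so it exists as a pair of enantiomers (2 stereoisomers).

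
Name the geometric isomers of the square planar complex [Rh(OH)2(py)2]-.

A square has two trans pairs of vertices; adjacent vertices are cis.
Working through the distinct placements yields 2 geometric isomers: OH cis; OH trans.

cis and trans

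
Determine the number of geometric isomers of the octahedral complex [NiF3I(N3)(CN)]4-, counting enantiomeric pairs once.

An octahedron has six vertices in three trans pairs; every non-trans pair is cis.
Working through the distinct placements yields 4 geometric isomers: F mer (3 arrangements); F fac (chiral).

4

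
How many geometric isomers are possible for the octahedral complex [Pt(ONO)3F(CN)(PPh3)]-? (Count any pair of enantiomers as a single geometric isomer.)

4

The six octahedral sites form three mutually perpendicular trans pairs.
Working through the distinct placements yields 4 geometric isomers: ONO mer (3 arrangements); ONO fac (chiral).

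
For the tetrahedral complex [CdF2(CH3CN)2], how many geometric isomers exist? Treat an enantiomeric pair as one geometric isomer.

1

In a tetrahedral complex all four positions are equivalent and every pair of ligands is adjacent — there is no cis/trans distinction.
Only one geometric arrangement is possible.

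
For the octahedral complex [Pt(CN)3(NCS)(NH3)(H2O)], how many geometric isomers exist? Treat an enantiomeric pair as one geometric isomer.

4

An octahedron has six vertices in three trans pairs; every non-trans pair is cis.
The distinct arrangements are (4 in all): CN mer (3 arrangements); CN fac (chiral).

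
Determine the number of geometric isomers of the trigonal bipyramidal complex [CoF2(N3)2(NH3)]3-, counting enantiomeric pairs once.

Systematic enumeration (placing each ligand type in turn and discarding arrangements equivalent by rotation or reflection) gives 5 geometric isomers.

5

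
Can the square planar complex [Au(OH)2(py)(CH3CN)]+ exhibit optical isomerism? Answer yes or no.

no

A square has two trans pairs of vertices; adjacent vertices are cis.
There are 2 geometric isomers: OH cis; OH trans.
Each arrangement has an internal mirror plane or centre of symmetry, so none is chiral.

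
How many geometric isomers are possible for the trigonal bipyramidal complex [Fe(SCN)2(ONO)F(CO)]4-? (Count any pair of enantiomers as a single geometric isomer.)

7

A trigonal bipyramid has two axial and three equatorial sites, which are chemically inequivalent.
Exhaustive case analysis gives 7 geometric isomers.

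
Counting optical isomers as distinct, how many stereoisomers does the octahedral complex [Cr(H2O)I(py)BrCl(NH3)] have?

30

The six octahedral sites form three mutually perpendicular trans pairs.
Systematic enumeration (placing each ligand type in turn and discarding arrangements equivalent by rotation or reflection) gives 15 geometric isomers.
Of these, 15 lack any improper symmetry element and so occur as enantiomeric pairs, giving 15 + 15 = 30 stereoisomers in total.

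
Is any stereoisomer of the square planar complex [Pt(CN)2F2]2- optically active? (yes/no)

A square has two trans pairs of vertices; adjacent vertices are cis.
There are 2 geometric isomers: CN cis; CN trans.
Each arrangement has an internal mirror plane or centre of symmetry, so none is chiral.

no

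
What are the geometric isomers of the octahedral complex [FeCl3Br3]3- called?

fac and mer

There are 2 geometric isomers: Cl mer; Cl fac.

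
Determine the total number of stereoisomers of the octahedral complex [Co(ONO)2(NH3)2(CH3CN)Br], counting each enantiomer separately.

8

Systematic placement gives 6 geometric isomers: ONO trans, NH3 trans; ONO cis, NH3 cis (3 arrangements, 2 chiral); ONO trans, NH3 cis; ONO cis, NH3 trans.
Of these, 2 lack any improper symmetry element and so occur as enantiomeric pairs, giving 6 + 2 = 8 stereoisomers in total.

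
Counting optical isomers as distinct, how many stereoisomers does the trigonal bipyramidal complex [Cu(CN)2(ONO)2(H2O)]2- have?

In a trigonal bipyramid the two axial positions differ from the three equatorial ones.
Systematic enumeration (placing each ligand type in turn and discarding arrangements equivalent by rotation or reflection) gives 5 geometric isomers.
One of these lacks any improper symmetry element and so occurs as an enantiomeric pair, giving 5 + 1 = 6 stereoisomers in total.

6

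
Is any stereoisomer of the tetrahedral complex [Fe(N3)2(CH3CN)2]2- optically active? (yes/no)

Only one geometric arrangement is possible.

no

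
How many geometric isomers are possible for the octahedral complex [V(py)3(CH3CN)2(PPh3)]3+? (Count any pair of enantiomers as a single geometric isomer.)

3

An octahedron has six vertices in three trans pairs; every non-trans pair is cis.
Systematic placement gives 3 geometric isomers: py mer, CH3CN trans; py mer, CH3CN cis; py fac, CH3CN cis.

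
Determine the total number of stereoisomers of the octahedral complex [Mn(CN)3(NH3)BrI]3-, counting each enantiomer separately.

There are 4 geometric isomers: CN mer (3 arrangements); CN fac (chiral).
One of these lacks any improper symmetry element and so occurs as an enantiomeric pair, giving 4 + 1 = 5 stereoisomers in total.

5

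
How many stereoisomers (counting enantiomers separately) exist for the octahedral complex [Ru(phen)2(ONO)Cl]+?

Each phen is bidentate and must span two cis positions.
The distinct arrangements are (2 in all): ONO and Cl mutually trans; ONO and Cl mutually cis (chiral).
One of these lacks any improper symmetry element and so occurs as an enantiomeric pair, giving 2 + 1 = 3 stereoisomers in total.

3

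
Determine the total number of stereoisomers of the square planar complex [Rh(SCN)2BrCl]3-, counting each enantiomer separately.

2

In a square planar complex each vertex has one trans partner and two cis neighbours.
The distinct arrangements are (2 in all): SCN cis; SCN trans.
Each arrangement has an internal mirror plane or centre of symmetry, so none is chiral.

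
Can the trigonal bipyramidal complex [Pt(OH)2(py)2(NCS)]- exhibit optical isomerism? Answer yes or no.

In a trigonal bipyramid the two axial positions differ from the three equatorial ones.
Systematic enumeration (placing each ligand type in turn and discarding arrangements equivalent by rotation or reflection) gives 5 geometric isomers.
One of these lacks any improper symmetry element and so occurs as an enantiomeric pair, giving 5 + 1 = 6 stereoisomers in total.

yes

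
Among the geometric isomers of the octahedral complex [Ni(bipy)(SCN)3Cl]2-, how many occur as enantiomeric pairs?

0

Each bipy is bidentate and must span two cis positions.
Systematic placement gives 2 geometric isomers: SCN fac; SCN mer.
Each arrangement has an internal mirror plane or centre of symmetry, so none is chiral.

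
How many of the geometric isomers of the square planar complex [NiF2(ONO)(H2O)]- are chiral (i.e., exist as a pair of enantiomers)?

0

Systematic placement gives 2 geometric isomers: F cis; F trans.
Each arrangement has an internal mirror plane or centre of symmetry, so none is chiral.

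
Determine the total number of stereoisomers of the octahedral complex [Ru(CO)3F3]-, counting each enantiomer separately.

In an octahedral complex each vertex has one trans partner and four cis neighbours.
Working through the distinct placements yields 2 geometric isomers: CO mer; CO fac.
Each arrangement has an internal mirror plane or centre of symmetry, so none is chiral.

2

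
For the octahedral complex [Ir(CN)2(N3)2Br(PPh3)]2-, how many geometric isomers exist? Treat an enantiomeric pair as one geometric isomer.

The six octahedral sites form three mutually perpendicular trans pairs.
There are 6 geometric isomers: CN cis, N3 cis (3 arrangements, 2 chiral); CN cis, N3 trans; CN trans, N3 cis; CN trans, N3 trans.

6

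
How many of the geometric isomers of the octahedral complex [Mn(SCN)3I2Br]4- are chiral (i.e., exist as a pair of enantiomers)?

In an octahedral complex each vertex has one trans partner and four cis neighbours.
Systematic placement gives 3 geometric isomers: SCN mer, I cis; SCN mer, I trans; SCN fac, I cis.
Each arrangement has an internal mirror plane or centre of symmetry, so none is chiral.

0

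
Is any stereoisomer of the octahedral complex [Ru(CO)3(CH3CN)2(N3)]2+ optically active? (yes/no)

no

The six octahedral sites form three mutually perpendicular trans pairs.
There are 3 geometric isomers: CO mer, CH3CN trans; CO fac, CH3CN cis; CO mer, CH3CN cis.
Each arrangement has an internal mirror plane or centre of symmetry, so none is chiral.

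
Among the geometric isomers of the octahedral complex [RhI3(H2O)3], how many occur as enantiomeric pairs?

0

In an octahedral complex each vertex has one trans partner and four cis neighbours.
Systematic placement gives 2 geometric isomers: I mer; I fac.
Each arrangement has an internal mirror plane or centre of symmetry, so none is chiral.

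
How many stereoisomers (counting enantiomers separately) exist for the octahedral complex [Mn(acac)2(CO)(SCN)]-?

An octahedron has six vertices in three trans pairs; every non-trans pair is cis.
Each acac is bidentate and must span two cis positions.
Systematic placement gives 2 geometric isomers: CO and SCN mutually trans; CO and SCN mutually cis (chiral).
One of these lacks any improper symmetry element and so occurs as an enantiomeric pair, giving 2 + 1 = 3 stereoisomers in total.

3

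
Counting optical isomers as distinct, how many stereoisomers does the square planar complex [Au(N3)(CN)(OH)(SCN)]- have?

In a square planar complex each vertex has one trans partner and two cis neighbours.
Systematic placement gives 3 geometric isomers: (CN/OH trans, N3/SCN trans); (CN/SCN trans, N3/OH trans); (CN/N3 trans, OH/SCN trans).
Each arrangement has an internal mirror plane or centre of symmetry, so none is chiral.

3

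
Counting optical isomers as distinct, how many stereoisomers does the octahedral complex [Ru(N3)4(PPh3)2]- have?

In an octahedral complex each vertex has one trans partner and four cis neighbours.
Systematic placement gives 2 geometric isomers: PPh3 trans; PPh3 cis.
Each arrangement has an internal mirror plane or centre of symmetry, so none is chiral.

2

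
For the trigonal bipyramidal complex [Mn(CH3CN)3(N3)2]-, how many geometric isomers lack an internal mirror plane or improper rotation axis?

0

A trigonal bipyramid has two axial and three equatorial sites, which are chemically inequivalent.
The distinct arrangements are (3 in all): N3 both equatorial; N3 one axial, one equatorial; N3 both axial.
Each arrangement has an internal mirror plane or centre of symmetry, so none is chiral.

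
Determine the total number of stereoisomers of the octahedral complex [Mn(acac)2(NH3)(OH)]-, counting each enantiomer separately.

3

In an octahedral complex each vertex has one trans partner and four cis neighbours.
Each acac is bidentate and must span two cis positions.
The distinct arrangements are (2 in all): NH3 and OH mutually trans; NH3 and OH mutually cis (chiral).
One of these lacks any improper symmetry element and so occurs as an enantiomeric pair, giving 2 + 1 = 3 stereoisomers in total.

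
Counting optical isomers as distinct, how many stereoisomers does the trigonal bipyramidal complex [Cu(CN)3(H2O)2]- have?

3

In a trigonal bipyramid the two axial positions differ from the three equatorial ones.
The distinct arrangements are (3 in all): H2O both equatorial; H2O one axial, one equatorial; H2O both axial.
Each arrangement has an internal mirror plane or centre of symmetry, so none is chiral.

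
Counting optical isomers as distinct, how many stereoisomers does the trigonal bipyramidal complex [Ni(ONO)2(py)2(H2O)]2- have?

6

Systematic enumeration (placing each ligand type in turn and discarding arrangements equivalent by rotation or reflection) gives 5 geometric isomers.
One of these lacks any improper symmetry element and so occurs as an enantiomeric pair, giving 5 + 1 = 6 stereoisomers in total.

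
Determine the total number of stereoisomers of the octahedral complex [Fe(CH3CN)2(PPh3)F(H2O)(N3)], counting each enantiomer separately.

15

Placing the ligands in turn and identifying arrangements related by rotation or reflection leaves 9 distinct geometric isomers.
Of these, 6 lack any improper symmetry element and so occur as enantiomeric pairs, giving 9 + 6 = 15 stereoisomers in total.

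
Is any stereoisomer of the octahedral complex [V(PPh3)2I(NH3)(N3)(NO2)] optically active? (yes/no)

yes

Placing the ligands in turn and identifying arrangements related by rotation or reflection leaves 9 distinct geometric isomers.
Of these, 6 lack any improper symmetry element and so occur as enantiomeric pairs, giving 9 + 6 = 15 stereoisomers in total.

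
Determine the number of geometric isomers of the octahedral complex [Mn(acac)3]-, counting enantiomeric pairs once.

An octahedron has six vertices in three trans pairs; every non-trans pair is cis.
Each acac is bidentate and must span two cis positions.
Only one geometric arrangement is possible; it has no improper symmetry element, so it exists as a pair of enantiomers (2 stereoisomers).

1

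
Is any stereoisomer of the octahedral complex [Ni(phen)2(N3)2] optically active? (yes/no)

yes

The six octahedral sites form three mutually perpendicular trans pairs.
Each phen is bidentate and must span two cis positions.
There are 2 geometric isomers: N3 trans; N3 cis (chiral).
One of these lacks any improper symmetry element and so occurs as an enantiomeric pair, giving 2 + 1 = 3 stereoisomers in total.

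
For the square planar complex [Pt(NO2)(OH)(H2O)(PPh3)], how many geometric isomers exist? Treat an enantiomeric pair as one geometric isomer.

Systematic placement gives 3 geometric isomers: (H2O/OH trans, NO2/PPh3 trans); (H2O/PPh3 trans, NO2/OH trans); (H2O/NO2 trans, OH/PPh3 trans).

3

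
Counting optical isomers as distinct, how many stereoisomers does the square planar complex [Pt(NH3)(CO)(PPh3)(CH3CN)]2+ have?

The distinct arrangements are (3 in all): (CH3CN/NH3 trans, CO/PPh3 trans); (CH3CN/PPh3 trans, CO/NH3 trans); (CH3CN/CO trans, NH3/PPh3 trans).
Each arrangement has an internal mirror plane or centre of symmetry, so none is chiral.

3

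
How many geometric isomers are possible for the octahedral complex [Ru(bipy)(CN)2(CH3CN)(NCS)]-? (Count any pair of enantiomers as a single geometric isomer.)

4

The six octahedral sites form three mutually perpendicular trans pairs.
Each bipy is bidentate and must span two cis positions.
Working through the distinct placements yields 4 geometric isomers: CN cis (3 arrangements, 2 chiral); CN trans.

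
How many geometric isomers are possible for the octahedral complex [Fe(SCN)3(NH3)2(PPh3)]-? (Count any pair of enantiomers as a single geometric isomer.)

3

An octahedron has six vertices in three trans pairs; every non-trans pair is cis.
Systematic placement gives 3 geometric isomers: SCN mer, NH3 trans; SCN mer, NH3 cis; SCN fac, NH3 cis.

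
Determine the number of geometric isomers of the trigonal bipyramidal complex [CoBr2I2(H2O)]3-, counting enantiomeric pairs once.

5

A trigonal bipyramid has two axial and three equatorial sites, which are chemically inequivalent.
Placing the ligands in turn and identifying arrangements related by rotation or reflection leaves 5 distinct geometric isomers.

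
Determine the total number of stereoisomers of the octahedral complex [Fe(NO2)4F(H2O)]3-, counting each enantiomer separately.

In an octahedral complex each vertex has one trans partner and four cis neighbours.
Systematic placement gives 2 geometric isomers: F and H2O mutually trans; F and H2O mutually cis.
Each arrangement has an internal mirror plane or centre of symmetry, so none is chiral.

2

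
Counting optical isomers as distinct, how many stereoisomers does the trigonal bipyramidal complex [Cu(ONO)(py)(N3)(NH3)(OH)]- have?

A trigonal bipyramid has two axial and three equatorial sites, which are chemically inequivalent.
Exhaustive case analysis gives 10 geometric isomers.
Of these, 10 lack any improper symmetry element and so occur as enantiomeric pairs, giving 10 + 10 = 20 stereoisomers in total.

20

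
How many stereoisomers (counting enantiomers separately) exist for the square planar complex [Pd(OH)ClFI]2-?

3

Systematic placement gives 3 geometric isomers: (Cl/I trans, F/OH trans); (Cl/OH trans, F/I trans); (Cl/F trans, I/OH trans).
Each arrangement has an internal mirror plane or centre of symmetry, so none is chiral.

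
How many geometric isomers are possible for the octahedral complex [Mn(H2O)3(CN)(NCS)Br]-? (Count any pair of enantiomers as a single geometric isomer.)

4

The six octahedral sites form three mutually perpendicular trans pairs.
There are 4 geometric isomers: H2O mer (3 arrangements); H2O fac (chiral).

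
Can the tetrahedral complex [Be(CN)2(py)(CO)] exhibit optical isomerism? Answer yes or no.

no

All four vertices of a tetrahedron are equivalent and mutually adjacent, so cis/trans isomerism cannot arise.
Only one geometric arrangement is possible.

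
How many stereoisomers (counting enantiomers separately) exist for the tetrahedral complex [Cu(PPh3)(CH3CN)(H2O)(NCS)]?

All four vertices of a tetrahedron are equivalent and mutually adjacent, so cis/trans isomerism cannot arise.
Only one geometric arrangement is possible; it has no improper symmetry element, so it exists as a pair of enantiomers (2 stereoisomers).

2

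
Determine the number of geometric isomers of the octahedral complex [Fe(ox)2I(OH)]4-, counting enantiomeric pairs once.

In an octahedral complex each vertex has one trans partner and four cis neighbours.
Each ox is bidentate and must span two cis positions.
Systematic placement gives 2 geometric isomers: I and OH mutually trans; I and OH mutually cis (chiral).

2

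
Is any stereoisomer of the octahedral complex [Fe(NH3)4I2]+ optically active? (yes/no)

The six octahedral sites form three mutually perpendicular trans pairs.
There are 2 geometric isomers: I trans; I cis.
Each arrangement has an internal mirror plane or centre of symmetry, so none is chiral.

no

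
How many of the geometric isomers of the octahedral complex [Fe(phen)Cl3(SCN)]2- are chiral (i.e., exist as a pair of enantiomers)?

0

An octahedron has six vertices in three trans pairs; every non-trans pair is cis.
Each phen is bidentate and must span two cis positions.
Systematic placement gives 2 geometric isomers: Cl mer; Cl fac.
Each arrangement has an internal mirror plane or centre of symmetry, so none is chiral.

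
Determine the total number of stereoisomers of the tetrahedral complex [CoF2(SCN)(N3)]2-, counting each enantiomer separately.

1

In a tetrahedral complex all four positions are equivalent and every pair of ligands is adjacent — there is no cis/trans distinction.
Only one geometric arrangement is possible.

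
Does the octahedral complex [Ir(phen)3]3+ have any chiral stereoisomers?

yes

In an octahedral complex each vertex has one trans partner and four cis neighbours.
Each phen is bidentate and must span two cis positions.
Only one geometric arrangement is possible; it has no improper symmetry element, so it exists as a pair of enantiomers (2 stereoisomers).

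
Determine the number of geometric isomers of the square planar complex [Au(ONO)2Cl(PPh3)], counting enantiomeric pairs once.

2

In a square planar complex each vertex has one trans partner and two cis neighbours.
Working through the distinct placements yields 2 geometric isomers: ONO cis; ONO trans.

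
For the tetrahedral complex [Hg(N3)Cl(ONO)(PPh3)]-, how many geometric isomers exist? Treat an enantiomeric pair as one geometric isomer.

In a tetrahedral complex all four positions are equivalent and every pair of ligands is adjacent — there is no cis/trans distinction.
Only one geometric arrangement is possible; it has no improper symmetry element, so it exists as a pair of enantiomers (2 stereoisomers).

1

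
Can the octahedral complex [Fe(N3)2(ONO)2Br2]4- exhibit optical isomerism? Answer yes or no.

yes

The six octahedral sites form three mutually perpendicular trans pairs.
Systematic placement gives 5 geometric isomers: N3 trans, ONO trans, Br trans; N3 cis, ONO cis, Br trans; N3 cis, ONO trans, Br cis; N3 cis, ONO cis, Br cis (chiral); N3 trans, ONO cis, Br cis.
One of these lacks any improper symmetry element and so occurs as an enantiomeric pair, giving 5 + 1 = 6 stereoisomers in total.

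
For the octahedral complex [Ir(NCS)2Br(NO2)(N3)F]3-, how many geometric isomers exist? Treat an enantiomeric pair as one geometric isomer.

9

Exhaustive case analysis gives 9 geometric isomers.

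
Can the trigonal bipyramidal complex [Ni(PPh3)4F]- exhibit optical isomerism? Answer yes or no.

no

A trigonal bipyramid has two axial and three equatorial sites, which are chemically inequivalent.
There are 2 geometric isomers: F axial; F equatorial.
Each arrangement has an internal mirror plane or centre of symmetry, so none is chiral.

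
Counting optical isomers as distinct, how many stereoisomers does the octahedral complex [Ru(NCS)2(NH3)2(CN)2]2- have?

6

An octahedron has six vertices in three trans pairs; every non-trans pair is cis.
There are 5 geometric isomers: NCS trans, NH3 trans, CN trans; NCS cis, NH3 cis, CN trans; NCS cis, NH3 trans, CN cis; NCS cis, NH3 cis, CN cis (chiral); NCS trans, NH3 cis, CN cis.
One of these lacks any improper symmetry element and so occurs as an enantiomeric pair, giving 5 + 1 = 6 stereoisomers in total.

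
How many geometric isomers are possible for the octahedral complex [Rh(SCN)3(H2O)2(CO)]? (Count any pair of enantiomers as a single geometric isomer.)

An octahedron has six vertices in three trans pairs; every non-trans pair is cis.
Systematic placement gives 3 geometric isomers: SCN mer, H2O cis; SCN mer, H2O trans; SCN fac, H2O cis.

3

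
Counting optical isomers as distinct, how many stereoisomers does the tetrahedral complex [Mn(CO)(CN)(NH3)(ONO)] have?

2

In a tetrahedral complex all four positions are equivalent and every pair of ligands is adjacent — there is no cis/trans distinction.
Only one geometric arrangement is possible; it has no improper symmetry element, so it exists as a pair of enantiomers (2 stereoisomers).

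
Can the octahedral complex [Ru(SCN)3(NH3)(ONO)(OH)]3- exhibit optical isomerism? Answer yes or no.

An octahedron has six vertices in three trans pairs; every non-trans pair is cis.
Working through the distinct placements yields 4 geometric isomers: SCN mer (3 arrangements); SCN fac (chiral).
One of these lacks any improper symmetry element and so occurs as an enantiomeric pair, giving 4 + 1 = 5 stereoisomers in total.

yes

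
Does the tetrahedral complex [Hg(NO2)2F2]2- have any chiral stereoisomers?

In a tetrahedral complex all four positions are equivalent and every pair of ligands is adjacent — there is no cis/trans distinction.
Only one geometric arrangement is possible.

no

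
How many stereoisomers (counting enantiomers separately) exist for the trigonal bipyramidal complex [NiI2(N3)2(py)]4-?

6

In a trigonal bipyramid the two axial positions differ from the three equatorial ones.
Placing the ligands in turn and identifying arrangements related by rotation or reflection leaves 5 distinct geometric isomers.
One of these lacks any improper symmetry element and so occurs as an enantiomeric pair, giving 5 + 1 = 6 stereoisomers in total.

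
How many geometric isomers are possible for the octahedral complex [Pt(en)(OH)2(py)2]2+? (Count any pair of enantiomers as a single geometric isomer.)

3

An octahedron has six vertices in three trans pairs; every non-trans pair is cis.
Each en is bidentate and must span two cis positions.
There are 3 geometric isomers: OH trans, py cis; OH cis, py trans; OH cis, py cis (chiral).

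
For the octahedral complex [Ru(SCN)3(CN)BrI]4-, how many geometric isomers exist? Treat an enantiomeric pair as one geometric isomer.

4

The six octahedral sites form three mutually perpendicular trans pairs.
Working through the distinct placements yields 4 geometric isomers: SCN mer (3 arrangements); SCN fac (chiral).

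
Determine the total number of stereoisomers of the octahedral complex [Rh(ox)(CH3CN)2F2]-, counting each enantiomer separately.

The six octahedral sites form three mutually perpendicular trans pairs.
Each ox is bidentate and must span two cis positions.
There are 3 geometric isomers: CH3CN trans, F cis; CH3CN cis, F cis (chiral); CH3CN cis, F trans.
One of these lacks any improper symmetry element and so occurs as an enantiomeric pair, giving 3 + 1 = 4 stereoisomers in total.

4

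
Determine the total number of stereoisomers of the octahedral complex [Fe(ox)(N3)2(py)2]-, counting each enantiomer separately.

4

An octahedron has six vertices in three trans pairs; every non-trans pair is cis.
Each ox is bidentate and must span two cis positions.
Systematic placement gives 3 geometric isomers: N3 trans, py cis; N3 cis, py trans; N3 cis, py cis (chiral).
One of these lacks any improper symmetry element and so occurs as an enantiomeric pair, giving 3 + 1 = 4 stereoisomers in total.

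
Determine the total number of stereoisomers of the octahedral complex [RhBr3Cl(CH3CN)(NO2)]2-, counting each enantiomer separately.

5

In an octahedral complex each vertex has one trans partner and four cis neighbours.
Systematic placement gives 4 geometric isomers: Br mer (3 arrangements); Br fac (chiral).
One of these lacks any improper symmetry element and so occurs as an enantiomeric pair, giving 4 + 1 = 5 stereoisomers in total.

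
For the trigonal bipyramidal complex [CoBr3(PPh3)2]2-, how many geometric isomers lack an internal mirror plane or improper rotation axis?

0

A trigonal bipyramid has two axial and three equatorial sites, which are chemically inequivalent.
Working through the distinct placements yields 3 geometric isomers: PPh3 both equatorial; PPh3 one axial, one equatorial; PPh3 both axial.
Each arrangement has an internal mirror plane or centre of symmetry, so none is chiral.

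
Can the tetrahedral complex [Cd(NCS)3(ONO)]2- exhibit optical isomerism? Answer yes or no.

All four vertices of a tetrahedron are equivalent and mutually adjacent, so cis/trans isomerism cannot arise.
Only one geometric arrangement is possible.

no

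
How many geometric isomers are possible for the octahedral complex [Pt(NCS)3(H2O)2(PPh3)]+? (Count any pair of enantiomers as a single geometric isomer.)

In an octahedral complex each vertex has one trans partner and four cis neighbours.
There are 3 geometric isomers: NCS mer, H2O trans; NCS fac, H2O cis; NCS mer, H2O cis.

3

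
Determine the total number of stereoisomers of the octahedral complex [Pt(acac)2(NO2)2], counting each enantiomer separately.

The six octahedral sites form three mutually perpendicular trans pairs.
Each acac is bidentate and must span two cis positions.
Systematic placement gives 2 geometric isomers: NO2 trans; NO2 cis (chiral).
One of these lacks any improper symmetry element and so occurs as an enantiomeric pair, giving 2 + 1 = 3 stereoisomers in total.

3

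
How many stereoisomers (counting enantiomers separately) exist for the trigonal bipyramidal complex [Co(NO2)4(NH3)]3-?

2

In a trigonal bipyramid the two axial positions differ from the three equatorial ones.
There are 2 geometric isomers: NH3 axial; NH3 equatorial.
Each arrangement has an internal mirror plane or centre of symmetry, so none is chiral.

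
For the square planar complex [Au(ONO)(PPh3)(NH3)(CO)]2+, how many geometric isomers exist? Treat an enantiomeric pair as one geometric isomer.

A square has two trans pairs of vertices; adjacent vertices are cis.
There are 3 geometric isomers: (CO/ONO trans, NH3/PPh3 trans); (CO/PPh3 trans, NH3/ONO trans); (CO/NH3 trans, ONO/PPh3 trans).

3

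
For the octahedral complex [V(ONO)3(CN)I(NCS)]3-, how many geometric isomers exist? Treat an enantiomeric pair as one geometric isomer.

An octahedron has six vertices in three trans pairs; every non-trans pair is cis.
Working through the distinct placements yields 4 geometric isomers: ONO mer (3 arrangements); ONO fac (chiral).

4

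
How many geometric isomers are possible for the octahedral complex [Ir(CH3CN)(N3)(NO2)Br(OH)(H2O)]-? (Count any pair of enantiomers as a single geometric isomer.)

Systematic enumeration (placing each ligand type in turn and discarding arrangements equivalent by rotation or reflection) gives 15 geometric isomers.

15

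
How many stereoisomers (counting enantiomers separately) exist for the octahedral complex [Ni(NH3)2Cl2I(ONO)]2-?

8

An octahedron has six vertices in three trans pairs; every non-trans pair is cis.
Working through the distinct placements yields 6 geometric isomers: NH3 cis, Cl trans; NH3 trans, Cl trans; NH3 cis, Cl cis (3 arrangements, 2 chiral); NH3 trans, Cl cis.
Of these, 2 lack any improper symmetry element and so occur as enantiomeric pairs, giving 6 + 2 = 8 stereoisomers in total.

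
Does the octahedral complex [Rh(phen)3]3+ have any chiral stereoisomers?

yes

In an octahedral complex each vertex has one trans partner and four cis neighbours.
Each phen is bidentate and must span two cis positions.
Only one geometric arrangement is possible; it has no improper symmetry element, so it exists as a pair of enantiomers (2 stereoisomers).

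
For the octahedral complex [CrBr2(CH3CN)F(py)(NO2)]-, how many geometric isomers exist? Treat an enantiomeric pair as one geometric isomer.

Placing the ligands in turn and identifying arrangements related by rotation or reflection leaves 9 distinct geometric isomers.

9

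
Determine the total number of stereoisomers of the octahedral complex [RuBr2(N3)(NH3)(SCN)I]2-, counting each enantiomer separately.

An octahedron has six vertices in three trans pairs; every non-trans pair is cis.
Systematic enumeration (placing each ligand type in turn and discarding arrangements equivalent by rotation or reflection) gives 9 geometric isomers.
Of these, 6 lack any improper symmetry element and so occur as enantiomeric pairs, giving 9 + 6 = 15 stereoisomers in total.

15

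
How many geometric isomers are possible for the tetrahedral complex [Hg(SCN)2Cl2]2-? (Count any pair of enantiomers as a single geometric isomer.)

1

All four vertices of a tetrahedron are equivalent and mutually adjacent, so cis/trans isomerism cannot arise.
Only one geometric arrangement is possible.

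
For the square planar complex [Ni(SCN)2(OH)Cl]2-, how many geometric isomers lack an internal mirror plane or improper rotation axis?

In a square planar complex each vertex has one trans partner and two cis neighbours.
The distinct arrangements are (2 in all): SCN cis; SCN trans.
Each arrangement has an internal mirror plane or centre of symmetry, so none is chiral.

0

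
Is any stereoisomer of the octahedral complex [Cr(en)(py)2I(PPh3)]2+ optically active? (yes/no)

yes

The six octahedral sites form three mutually perpendicular trans pairs.
Each en is bidentate and must span two cis positions.
There are 4 geometric isomers: py cis (3 arrangements, 2 chiral); py trans.
Of these, 2 lack any improper symmetry element and so occur as enantiomeric pairs, giving 4 + 2 = 6 stereoisomers in total.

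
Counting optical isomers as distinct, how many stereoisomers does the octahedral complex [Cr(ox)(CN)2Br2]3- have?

4

Each ox is bidentate and must span two cis positions.
Working through the distinct placements yields 3 geometric isomers: CN cis, Br trans; CN cis, Br cis (chiral); CN trans, Br cis.
One of these lacks any improper symmetry element and so occurs as an enantiomeric pair, giving 3 + 1 = 4 stereoisomers in total.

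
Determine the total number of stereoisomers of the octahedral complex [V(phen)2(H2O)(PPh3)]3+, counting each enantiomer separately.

Each phen is bidentate and must span two cis positions.
There are 2 geometric isomers: H2O and PPh3 mutually trans; H2O and PPh3 mutually cis (chiral).
One of these lacks any improper symmetry element and so occurs as an enantiomeric pair, giving 2 + 1 = 3 stereoisomers in total.

3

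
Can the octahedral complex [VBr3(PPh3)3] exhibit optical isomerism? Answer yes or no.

The six octahedral sites form three mutually perpendicular trans pairs.
Working through the distinct placements yields 2 geometric isomers: Br mer; Br fac.
Each arrangement has an internal mirror plane or centre of symmetry, so none is chiral.

no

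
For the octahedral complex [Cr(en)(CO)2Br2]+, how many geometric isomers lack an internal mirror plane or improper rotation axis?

An octahedron has six vertices in three trans pairs; every non-trans pair is cis.
Each en is bidentate and must span two cis positions.
Working through the distinct placements yields 3 geometric isomers: CO cis, Br trans; CO cis, Br cis (chiral); CO trans, Br cis.
One of these lacks any improper symmetry element and so occurs as an enantiomeric pair, giving 3 + 1 = 4 stereoisomers in total.

1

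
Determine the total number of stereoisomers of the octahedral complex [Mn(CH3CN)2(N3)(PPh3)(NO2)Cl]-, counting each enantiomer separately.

15

The six octahedral sites form three mutually perpendicular trans pairs.
Systematic enumeration (placing each ligand type in turn and discarding arrangements equivalent by rotation or reflection) gives 9 geometric isomers.
Of these, 6 lack any improper symmetry element and so occur as enantiomeric pairs, giving 9 + 6 = 15 stereoisomers in total.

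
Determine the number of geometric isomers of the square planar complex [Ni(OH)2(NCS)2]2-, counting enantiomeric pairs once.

There are 2 geometric isomers: OH cis; OH trans.

2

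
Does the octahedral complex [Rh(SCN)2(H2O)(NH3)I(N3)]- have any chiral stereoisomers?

yes

An octahedron has six vertices in three trans pairs; every non-trans pair is cis.
Systematic enumeration (placing each ligand type in turn and discarding arrangements equivalent by rotation or reflection) gives 9 geometric isomers.
Of these, 6 lack any improper symmetry element and so occur as enantiomeric pairs, giving 9 + 6 = 15 stereoisomers in total.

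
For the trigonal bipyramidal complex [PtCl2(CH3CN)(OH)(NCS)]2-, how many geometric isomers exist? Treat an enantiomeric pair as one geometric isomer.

Placing the ligands in turn and identifying arrangements related by rotation or reflection leaves 7 distinct geometric isomers.

7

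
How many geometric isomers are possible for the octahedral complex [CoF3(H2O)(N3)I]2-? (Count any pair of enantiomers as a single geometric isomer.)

Systematic placement gives 4 geometric isomers: F mer (3 arrangements); F fac (chiral).

4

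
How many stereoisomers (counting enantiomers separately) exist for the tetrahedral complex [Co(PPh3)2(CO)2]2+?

1

Only one geometric arrangement is possible.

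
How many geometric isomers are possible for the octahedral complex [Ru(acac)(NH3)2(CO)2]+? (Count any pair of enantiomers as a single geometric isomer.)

3

In an octahedral complex each vertex has one trans partner and four cis neighbours.
Each acac is bidentate and must span two cis positions.
Systematic placement gives 3 geometric isomers: NH3 cis, CO trans; NH3 cis, CO cis (chiral); NH3 trans, CO cis.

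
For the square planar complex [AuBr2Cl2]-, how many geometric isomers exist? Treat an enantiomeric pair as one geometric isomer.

A square has two trans pairs of vertices; adjacent vertices are cis.
Systematic placement gives 2 geometric isomers: Br cis; Br trans.

2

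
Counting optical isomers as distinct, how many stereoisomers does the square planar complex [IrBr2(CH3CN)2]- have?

2

A square has two trans pairs of vertices; adjacent vertices are cis.
The distinct arrangements are (2 in all): Br cis; Br trans.
Each arrangement has an internal mirror plane or centre of symmetry, so none is chiral.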